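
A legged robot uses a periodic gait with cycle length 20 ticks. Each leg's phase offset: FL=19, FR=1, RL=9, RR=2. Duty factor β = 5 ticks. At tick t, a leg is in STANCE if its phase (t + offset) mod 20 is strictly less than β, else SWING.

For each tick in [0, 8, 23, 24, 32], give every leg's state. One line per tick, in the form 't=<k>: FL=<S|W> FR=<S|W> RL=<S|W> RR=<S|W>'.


t=0: FL=W FR=S RL=W RR=S
t=8: FL=W FR=W RL=W RR=W
t=23: FL=S FR=S RL=W RR=W
t=24: FL=S FR=W RL=W RR=W
t=32: FL=W FR=W RL=S RR=W

t=0: phase=(19,1,9,2) vs β=5 → FL=W FR=S RL=W RR=S
t=8: phase=(7,9,17,10) vs β=5 → FL=W FR=W RL=W RR=W
t=23: phase=(2,4,12,5) vs β=5 → FL=S FR=S RL=W RR=W
t=24: phase=(3,5,13,6) vs β=5 → FL=S FR=W RL=W RR=W
t=32: phase=(11,13,1,14) vs β=5 → FL=W FR=W RL=S RR=W


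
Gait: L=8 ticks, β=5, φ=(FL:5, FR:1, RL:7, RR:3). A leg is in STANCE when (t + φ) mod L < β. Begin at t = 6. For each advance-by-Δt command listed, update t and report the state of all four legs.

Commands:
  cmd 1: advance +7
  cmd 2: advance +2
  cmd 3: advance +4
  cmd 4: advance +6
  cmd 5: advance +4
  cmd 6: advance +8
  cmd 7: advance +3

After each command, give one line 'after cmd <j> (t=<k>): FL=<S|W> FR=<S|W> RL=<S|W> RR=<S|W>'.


after cmd 1 (t=13): FL=S FR=W RL=S RR=S
after cmd 2 (t=15): FL=S FR=S RL=W RR=S
after cmd 3 (t=19): FL=S FR=S RL=S RR=W
after cmd 4 (t=25): FL=W FR=S RL=S RR=S
after cmd 5 (t=29): FL=S FR=W RL=S RR=S
after cmd 6 (t=37): FL=S FR=W RL=S RR=S
after cmd 7 (t=40): FL=W FR=S RL=W RR=S

start t=6: FL=S FR=W RL=W RR=S
cmd 1: advance +7 → t=13, phase=(2,6,4,0) → FL=S FR=W RL=S RR=S
cmd 2: advance +2 → t=15, phase=(4,0,6,2) → FL=S FR=S RL=W RR=S
cmd 3: advance +4 → t=19, phase=(0,4,2,6) → FL=S FR=S RL=S RR=W
cmd 4: advance +6 → t=25, phase=(6,2,0,4) → FL=W FR=S RL=S RR=S
cmd 5: advance +4 → t=29, phase=(2,6,4,0) → FL=S FR=W RL=S RR=S
cmd 6: advance +8 → t=37, phase=(2,6,4,0) → FL=S FR=W RL=S RR=S
cmd 7: advance +3 → t=40, phase=(5,1,7,3) → FL=W FR=S RL=W RR=S


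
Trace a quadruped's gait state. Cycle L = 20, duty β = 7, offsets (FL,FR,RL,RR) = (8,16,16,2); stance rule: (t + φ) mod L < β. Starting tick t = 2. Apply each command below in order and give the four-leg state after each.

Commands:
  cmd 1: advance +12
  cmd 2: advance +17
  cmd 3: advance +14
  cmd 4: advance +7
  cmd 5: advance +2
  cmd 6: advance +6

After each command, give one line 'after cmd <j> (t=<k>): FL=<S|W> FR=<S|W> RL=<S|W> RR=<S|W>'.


after cmd 1 (t=14): FL=S FR=W RL=W RR=W
after cmd 2 (t=31): FL=W FR=W RL=W RR=W
after cmd 3 (t=45): FL=W FR=S RL=S RR=W
after cmd 4 (t=52): FL=S FR=W RL=W RR=W
after cmd 5 (t=54): FL=S FR=W RL=W RR=W
after cmd 6 (t=60): FL=W FR=W RL=W RR=S

start t=2: FL=W FR=W RL=W RR=S
cmd 1: advance +12 → t=14, phase=(2,10,10,16) → FL=S FR=W RL=W RR=W
cmd 2: advance +17 → t=31, phase=(19,7,7,13) → FL=W FR=W RL=W RR=W
cmd 3: advance +14 → t=45, phase=(13,1,1,7) → FL=W FR=S RL=S RR=W
cmd 4: advance +7 → t=52, phase=(0,8,8,14) → FL=S FR=W RL=W RR=W
cmd 5: advance +2 → t=54, phase=(2,10,10,16) → FL=S FR=W RL=W RR=W
cmd 6: advance +6 → t=60, phase=(8,16,16,2) → FL=W FR=W RL=W RR=S


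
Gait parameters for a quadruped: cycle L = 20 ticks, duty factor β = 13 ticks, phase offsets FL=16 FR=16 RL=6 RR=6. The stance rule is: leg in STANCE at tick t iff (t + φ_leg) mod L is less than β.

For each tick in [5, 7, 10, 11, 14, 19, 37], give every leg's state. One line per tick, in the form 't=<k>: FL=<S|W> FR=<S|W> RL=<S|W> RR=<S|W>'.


t=5: phase=(1,1,11,11) vs β=13 → FL=S FR=S RL=S RR=S
t=7: phase=(3,3,13,13) vs β=13 → FL=S FR=S RL=W RR=W
t=10: phase=(6,6,16,16) vs β=13 → FL=S FR=S RL=W RR=W
t=11: phase=(7,7,17,17) vs β=13 → FL=S FR=S RL=W RR=W
t=14: phase=(10,10,0,0) vs β=13 → FL=S FR=S RL=S RR=S
t=19: phase=(15,15,5,5) vs β=13 → FL=W FR=W RL=S RR=S
t=37: phase=(13,13,3,3) vs β=13 → FL=W FR=W RL=S RR=S

t=5: FL=S FR=S RL=S RR=S
t=7: FL=S FR=S RL=W RR=W
t=10: FL=S FR=S RL=W RR=W
t=11: FL=S FR=S RL=W RR=W
t=14: FL=S FR=S RL=S RR=S
t=19: FL=W FR=W RL=S RR=S
t=37: FL=W FR=W RL=S RR=S


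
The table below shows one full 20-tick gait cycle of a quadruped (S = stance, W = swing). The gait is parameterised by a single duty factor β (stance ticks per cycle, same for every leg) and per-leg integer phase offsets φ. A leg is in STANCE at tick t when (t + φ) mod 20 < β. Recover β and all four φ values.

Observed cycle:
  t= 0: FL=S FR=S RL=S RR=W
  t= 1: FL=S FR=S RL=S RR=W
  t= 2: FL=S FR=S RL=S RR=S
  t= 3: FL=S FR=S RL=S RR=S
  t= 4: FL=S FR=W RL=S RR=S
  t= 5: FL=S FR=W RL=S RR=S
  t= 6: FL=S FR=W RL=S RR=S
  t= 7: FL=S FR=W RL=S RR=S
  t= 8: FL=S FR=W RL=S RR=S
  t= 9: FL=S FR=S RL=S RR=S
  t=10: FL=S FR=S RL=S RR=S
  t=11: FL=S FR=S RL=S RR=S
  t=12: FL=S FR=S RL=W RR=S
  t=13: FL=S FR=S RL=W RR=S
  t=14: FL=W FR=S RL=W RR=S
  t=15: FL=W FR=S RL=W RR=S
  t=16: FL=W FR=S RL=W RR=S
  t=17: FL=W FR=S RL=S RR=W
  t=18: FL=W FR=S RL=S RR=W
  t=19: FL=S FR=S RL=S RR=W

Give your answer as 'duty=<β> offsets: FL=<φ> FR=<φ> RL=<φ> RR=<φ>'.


duty β = stance ticks per leg = 15
FL: stance ticks = 15; W→S at t=19 → φ=1
FR: stance ticks = 15; W→S at t=9 → φ=11
RL: stance ticks = 15; W→S at t=17 → φ=3
RR: stance ticks = 15; W→S at t=2 → φ=18

duty=15 offsets: FL=1 FR=11 RL=3 RR=18


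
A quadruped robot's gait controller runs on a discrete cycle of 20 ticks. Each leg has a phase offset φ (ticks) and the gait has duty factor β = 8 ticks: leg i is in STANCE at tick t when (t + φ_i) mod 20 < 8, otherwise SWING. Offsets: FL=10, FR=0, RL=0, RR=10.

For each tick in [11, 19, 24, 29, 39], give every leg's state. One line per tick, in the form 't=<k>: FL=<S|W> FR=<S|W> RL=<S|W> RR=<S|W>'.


t=11: FL=S FR=W RL=W RR=S
t=19: FL=W FR=W RL=W RR=W
t=24: FL=W FR=S RL=S RR=W
t=29: FL=W FR=W RL=W RR=W
t=39: FL=W FR=W RL=W RR=W

t=11: phase=(1,11,11,1) vs β=8 → FL=S FR=W RL=W RR=S
t=19: phase=(9,19,19,9) vs β=8 → FL=W FR=W RL=W RR=W
t=24: phase=(14,4,4,14) vs β=8 → FL=W FR=S RL=S RR=W
t=29: phase=(19,9,9,19) vs β=8 → FL=W FR=W RL=W RR=W
t=39: phase=(9,19,19,9) vs β=8 → FL=W FR=W RL=W RR=W


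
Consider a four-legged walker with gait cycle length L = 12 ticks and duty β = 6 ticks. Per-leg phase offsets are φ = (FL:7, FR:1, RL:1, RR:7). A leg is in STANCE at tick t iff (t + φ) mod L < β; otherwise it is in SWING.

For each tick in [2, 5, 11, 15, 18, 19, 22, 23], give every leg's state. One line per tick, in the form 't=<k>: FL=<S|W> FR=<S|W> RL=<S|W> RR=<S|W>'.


t=2: FL=W FR=S RL=S RR=W
t=5: FL=S FR=W RL=W RR=S
t=11: FL=W FR=S RL=S RR=W
t=15: FL=W FR=S RL=S RR=W
t=18: FL=S FR=W RL=W RR=S
t=19: FL=S FR=W RL=W RR=S
t=22: FL=S FR=W RL=W RR=S
t=23: FL=W FR=S RL=S RR=W

t=2: phase=(9,3,3,9) vs β=6 → FL=W FR=S RL=S RR=W
t=5: phase=(0,6,6,0) vs β=6 → FL=S FR=W RL=W RR=S
t=11: phase=(6,0,0,6) vs β=6 → FL=W FR=S RL=S RR=W
t=15: phase=(10,4,4,10) vs β=6 → FL=W FR=S RL=S RR=W
t=18: phase=(1,7,7,1) vs β=6 → FL=S FR=W RL=W RR=S
t=19: phase=(2,8,8,2) vs β=6 → FL=S FR=W RL=W RR=S
t=22: phase=(5,11,11,5) vs β=6 → FL=S FR=W RL=W RR=S
t=23: phase=(6,0,0,6) vs β=6 → FL=W FR=S RL=S RR=W


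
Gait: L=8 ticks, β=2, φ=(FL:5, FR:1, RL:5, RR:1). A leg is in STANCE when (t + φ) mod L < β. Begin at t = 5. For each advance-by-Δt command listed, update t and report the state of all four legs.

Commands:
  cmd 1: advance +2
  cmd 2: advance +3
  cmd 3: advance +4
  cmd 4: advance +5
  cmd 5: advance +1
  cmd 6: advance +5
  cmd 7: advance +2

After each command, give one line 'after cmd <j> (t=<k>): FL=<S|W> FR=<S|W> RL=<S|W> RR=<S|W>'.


start t=5: FL=W FR=W RL=W RR=W
cmd 1: advance +2 → t=7, phase=(4,0,4,0) → FL=W FR=S RL=W RR=S
cmd 2: advance +3 → t=10, phase=(7,3,7,3) → FL=W FR=W RL=W RR=W
cmd 3: advance +4 → t=14, phase=(3,7,3,7) → FL=W FR=W RL=W RR=W
cmd 4: advance +5 → t=19, phase=(0,4,0,4) → FL=S FR=W RL=S RR=W
cmd 5: advance +1 → t=20, phase=(1,5,1,5) → FL=S FR=W RL=S RR=W
cmd 6: advance +5 → t=25, phase=(6,2,6,2) → FL=W FR=W RL=W RR=W
cmd 7: advance +2 → t=27, phase=(0,4,0,4) → FL=S FR=W RL=S RR=W

after cmd 1 (t=7): FL=W FR=S RL=W RR=S
after cmd 2 (t=10): FL=W FR=W RL=W RR=W
after cmd 3 (t=14): FL=W FR=W RL=W RR=W
after cmd 4 (t=19): FL=S FR=W RL=S RR=W
after cmd 5 (t=20): FL=S FR=W RL=S RR=W
after cmd 6 (t=25): FL=W FR=W RL=W RR=W
after cmd 7 (t=27): FL=S FR=W RL=S RR=W


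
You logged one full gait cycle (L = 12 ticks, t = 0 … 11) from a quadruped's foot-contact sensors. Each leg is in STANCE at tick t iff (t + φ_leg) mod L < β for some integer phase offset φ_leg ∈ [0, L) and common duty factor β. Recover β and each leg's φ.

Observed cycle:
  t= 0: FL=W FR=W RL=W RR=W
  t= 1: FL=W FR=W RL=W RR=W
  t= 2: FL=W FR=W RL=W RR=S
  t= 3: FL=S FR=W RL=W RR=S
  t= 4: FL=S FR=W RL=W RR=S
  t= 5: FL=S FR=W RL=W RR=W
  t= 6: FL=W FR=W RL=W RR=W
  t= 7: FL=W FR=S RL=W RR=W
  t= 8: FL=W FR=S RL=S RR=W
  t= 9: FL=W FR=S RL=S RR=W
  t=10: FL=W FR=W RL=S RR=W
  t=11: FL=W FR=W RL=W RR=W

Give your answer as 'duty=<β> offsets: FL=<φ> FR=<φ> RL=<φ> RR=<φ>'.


duty=3 offsets: FL=9 FR=5 RL=4 RR=10

duty β = stance ticks per leg = 3
FL: stance ticks = 3; W→S at t=3 → φ=9
FR: stance ticks = 3; W→S at t=7 → φ=5
RL: stance ticks = 3; W→S at t=8 → φ=4
RR: stance ticks = 3; W→S at t=2 → φ=10


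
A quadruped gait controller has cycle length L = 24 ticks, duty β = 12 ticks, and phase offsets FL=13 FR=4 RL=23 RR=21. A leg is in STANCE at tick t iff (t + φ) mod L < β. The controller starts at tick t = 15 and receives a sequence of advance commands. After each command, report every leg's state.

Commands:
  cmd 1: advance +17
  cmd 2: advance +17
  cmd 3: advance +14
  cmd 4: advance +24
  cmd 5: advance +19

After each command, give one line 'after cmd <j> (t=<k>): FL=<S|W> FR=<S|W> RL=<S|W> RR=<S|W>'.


start t=15: FL=S FR=W RL=W RR=W
cmd 1: advance +17 → t=32, phase=(21,12,7,5) → FL=W FR=W RL=S RR=S
cmd 2: advance +17 → t=49, phase=(14,5,0,22) → FL=W FR=S RL=S RR=W
cmd 3: advance +14 → t=63, phase=(4,19,14,12) → FL=S FR=W RL=W RR=W
cmd 4: advance +24 → t=87, phase=(4,19,14,12) → FL=S FR=W RL=W RR=W
cmd 5: advance +19 → t=106, phase=(23,14,9,7) → FL=W FR=W RL=S RR=S

after cmd 1 (t=32): FL=W FR=W RL=S RR=S
after cmd 2 (t=49): FL=W FR=S RL=S RR=W
after cmd 3 (t=63): FL=S FR=W RL=W RR=W
after cmd 4 (t=87): FL=S FR=W RL=W RR=W
after cmd 5 (t=106): FL=W FR=W RL=S RR=S


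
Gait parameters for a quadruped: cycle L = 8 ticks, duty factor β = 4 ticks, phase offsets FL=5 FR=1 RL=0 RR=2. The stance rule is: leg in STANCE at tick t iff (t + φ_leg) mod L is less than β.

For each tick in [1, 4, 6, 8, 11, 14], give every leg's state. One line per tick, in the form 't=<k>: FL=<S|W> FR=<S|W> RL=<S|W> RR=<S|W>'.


t=1: phase=(6,2,1,3) vs β=4 → FL=W FR=S RL=S RR=S
t=4: phase=(1,5,4,6) vs β=4 → FL=S FR=W RL=W RR=W
t=6: phase=(3,7,6,0) vs β=4 → FL=S FR=W RL=W RR=S
t=8: phase=(5,1,0,2) vs β=4 → FL=W FR=S RL=S RR=S
t=11: phase=(0,4,3,5) vs β=4 → FL=S FR=W RL=S RR=W
t=14: phase=(3,7,6,0) vs β=4 → FL=S FR=W RL=W RR=S

t=1: FL=W FR=S RL=S RR=S
t=4: FL=S FR=W RL=W RR=W
t=6: FL=S FR=W RL=W RR=S
t=8: FL=W FR=S RL=S RR=S
t=11: FL=S FR=W RL=S RR=W
t=14: FL=S FR=W RL=W RR=S


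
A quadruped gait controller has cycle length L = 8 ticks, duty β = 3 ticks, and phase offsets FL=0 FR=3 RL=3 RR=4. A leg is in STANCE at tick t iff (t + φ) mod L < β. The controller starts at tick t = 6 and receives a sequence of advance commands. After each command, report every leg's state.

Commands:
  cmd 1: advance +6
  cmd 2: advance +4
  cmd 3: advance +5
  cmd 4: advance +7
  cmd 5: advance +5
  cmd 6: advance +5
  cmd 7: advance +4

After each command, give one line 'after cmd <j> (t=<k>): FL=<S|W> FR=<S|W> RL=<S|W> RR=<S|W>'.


start t=6: FL=W FR=S RL=S RR=S
cmd 1: advance +6 → t=12, phase=(4,7,7,0) → FL=W FR=W RL=W RR=S
cmd 2: advance +4 → t=16, phase=(0,3,3,4) → FL=S FR=W RL=W RR=W
cmd 3: advance +5 → t=21, phase=(5,0,0,1) → FL=W FR=S RL=S RR=S
cmd 4: advance +7 → t=28, phase=(4,7,7,0) → FL=W FR=W RL=W RR=S
cmd 5: advance +5 → t=33, phase=(1,4,4,5) → FL=S FR=W RL=W RR=W
cmd 6: advance +5 → t=38, phase=(6,1,1,2) → FL=W FR=S RL=S RR=S
cmd 7: advance +4 → t=42, phase=(2,5,5,6) → FL=S FR=W RL=W RR=W

after cmd 1 (t=12): FL=W FR=W RL=W RR=S
after cmd 2 (t=16): FL=S FR=W RL=W RR=W
after cmd 3 (t=21): FL=W FR=S RL=S RR=S
after cmd 4 (t=28): FL=W FR=W RL=W RR=S
after cmd 5 (t=33): FL=S FR=W RL=W RR=W
after cmd 6 (t=38): FL=W FR=S RL=S RR=S
after cmd 7 (t=42): FL=S FR=W RL=W RR=W


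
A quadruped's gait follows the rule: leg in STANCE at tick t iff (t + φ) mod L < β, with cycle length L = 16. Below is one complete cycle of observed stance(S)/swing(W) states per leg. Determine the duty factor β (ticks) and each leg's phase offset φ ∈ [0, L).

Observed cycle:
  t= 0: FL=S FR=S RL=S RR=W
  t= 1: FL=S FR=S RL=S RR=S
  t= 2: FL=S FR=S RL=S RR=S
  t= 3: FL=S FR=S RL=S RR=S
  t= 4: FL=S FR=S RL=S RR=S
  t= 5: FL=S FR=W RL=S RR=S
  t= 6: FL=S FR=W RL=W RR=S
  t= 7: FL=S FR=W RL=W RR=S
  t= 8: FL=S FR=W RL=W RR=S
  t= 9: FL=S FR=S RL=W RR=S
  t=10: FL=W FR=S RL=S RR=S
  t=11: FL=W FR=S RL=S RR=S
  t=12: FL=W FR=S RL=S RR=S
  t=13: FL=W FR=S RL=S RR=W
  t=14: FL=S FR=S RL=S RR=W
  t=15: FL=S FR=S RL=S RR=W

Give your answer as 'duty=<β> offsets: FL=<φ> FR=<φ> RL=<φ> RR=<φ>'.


duty=12 offsets: FL=2 FR=7 RL=6 RR=15

duty β = stance ticks per leg = 12
FL: stance ticks = 12; W→S at t=14 → φ=2
FR: stance ticks = 12; W→S at t=9 → φ=7
RL: stance ticks = 12; W→S at t=10 → φ=6
RR: stance ticks = 12; W→S at t=1 → φ=15


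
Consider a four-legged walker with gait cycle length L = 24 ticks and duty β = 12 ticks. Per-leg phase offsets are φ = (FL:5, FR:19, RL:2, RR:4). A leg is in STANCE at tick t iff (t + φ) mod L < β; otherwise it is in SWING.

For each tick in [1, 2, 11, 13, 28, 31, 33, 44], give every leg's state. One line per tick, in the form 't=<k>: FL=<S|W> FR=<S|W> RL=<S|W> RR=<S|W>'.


t=1: phase=(6,20,3,5) vs β=12 → FL=S FR=W RL=S RR=S
t=2: phase=(7,21,4,6) vs β=12 → FL=S FR=W RL=S RR=S
t=11: phase=(16,6,13,15) vs β=12 → FL=W FR=S RL=W RR=W
t=13: phase=(18,8,15,17) vs β=12 → FL=W FR=S RL=W RR=W
t=28: phase=(9,23,6,8) vs β=12 → FL=S FR=W RL=S RR=S
t=31: phase=(12,2,9,11) vs β=12 → FL=W FR=S RL=S RR=S
t=33: phase=(14,4,11,13) vs β=12 → FL=W FR=S RL=S RR=W
t=44: phase=(1,15,22,0) vs β=12 → FL=S FR=W RL=W RR=S

t=1: FL=S FR=W RL=S RR=S
t=2: FL=S FR=W RL=S RR=S
t=11: FL=W FR=S RL=W RR=W
t=13: FL=W FR=S RL=W RR=W
t=28: FL=S FR=W RL=S RR=S
t=31: FL=W FR=S RL=S RR=S
t=33: FL=W FR=S RL=S RR=W
t=44: FL=S FR=W RL=W RR=S


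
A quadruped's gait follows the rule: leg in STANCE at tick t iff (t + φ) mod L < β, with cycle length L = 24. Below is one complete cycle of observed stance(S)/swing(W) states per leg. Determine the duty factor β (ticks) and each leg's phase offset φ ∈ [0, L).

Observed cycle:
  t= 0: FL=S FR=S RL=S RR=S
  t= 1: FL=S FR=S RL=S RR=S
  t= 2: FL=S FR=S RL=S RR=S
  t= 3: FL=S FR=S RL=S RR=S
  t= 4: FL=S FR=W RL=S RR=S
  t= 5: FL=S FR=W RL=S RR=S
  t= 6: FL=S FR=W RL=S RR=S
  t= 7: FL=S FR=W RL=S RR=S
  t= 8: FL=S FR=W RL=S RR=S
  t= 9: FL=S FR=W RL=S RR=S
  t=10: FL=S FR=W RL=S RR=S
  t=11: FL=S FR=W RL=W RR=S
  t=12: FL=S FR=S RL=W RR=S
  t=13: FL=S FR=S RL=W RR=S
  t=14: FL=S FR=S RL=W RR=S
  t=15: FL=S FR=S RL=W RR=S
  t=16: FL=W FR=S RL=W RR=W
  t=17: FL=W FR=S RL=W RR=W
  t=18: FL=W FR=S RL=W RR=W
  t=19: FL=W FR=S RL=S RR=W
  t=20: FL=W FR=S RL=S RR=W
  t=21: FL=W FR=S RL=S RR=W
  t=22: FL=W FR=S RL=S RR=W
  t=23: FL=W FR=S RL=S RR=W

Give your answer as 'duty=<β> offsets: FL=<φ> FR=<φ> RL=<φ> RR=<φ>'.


duty β = stance ticks per leg = 16
FL: stance ticks = 16; W→S at t=0 → φ=0
FR: stance ticks = 16; W→S at t=12 → φ=12
RL: stance ticks = 16; W→S at t=19 → φ=5
RR: stance ticks = 16; W→S at t=0 → φ=0

duty=16 offsets: FL=0 FR=12 RL=5 RR=0


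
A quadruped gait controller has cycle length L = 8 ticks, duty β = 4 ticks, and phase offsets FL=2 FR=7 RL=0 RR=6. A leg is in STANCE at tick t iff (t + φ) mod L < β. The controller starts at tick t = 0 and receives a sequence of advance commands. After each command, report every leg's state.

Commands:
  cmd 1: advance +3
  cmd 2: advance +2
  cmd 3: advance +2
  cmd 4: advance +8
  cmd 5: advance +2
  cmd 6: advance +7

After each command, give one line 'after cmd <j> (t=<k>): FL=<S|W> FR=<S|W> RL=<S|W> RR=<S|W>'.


start t=0: FL=S FR=W RL=S RR=W
cmd 1: advance +3 → t=3, phase=(5,2,3,1) → FL=W FR=S RL=S RR=S
cmd 2: advance +2 → t=5, phase=(7,4,5,3) → FL=W FR=W RL=W RR=S
cmd 3: advance +2 → t=7, phase=(1,6,7,5) → FL=S FR=W RL=W RR=W
cmd 4: advance +8 → t=15, phase=(1,6,7,5) → FL=S FR=W RL=W RR=W
cmd 5: advance +2 → t=17, phase=(3,0,1,7) → FL=S FR=S RL=S RR=W
cmd 6: advance +7 → t=24, phase=(2,7,0,6) → FL=S FR=W RL=S RR=W

after cmd 1 (t=3): FL=W FR=S RL=S RR=S
after cmd 2 (t=5): FL=W FR=W RL=W RR=S
after cmd 3 (t=7): FL=S FR=W RL=W RR=W
after cmd 4 (t=15): FL=S FR=W RL=W RR=W
after cmd 5 (t=17): FL=S FR=S RL=S RR=W
after cmd 6 (t=24): FL=S FR=W RL=S RR=W


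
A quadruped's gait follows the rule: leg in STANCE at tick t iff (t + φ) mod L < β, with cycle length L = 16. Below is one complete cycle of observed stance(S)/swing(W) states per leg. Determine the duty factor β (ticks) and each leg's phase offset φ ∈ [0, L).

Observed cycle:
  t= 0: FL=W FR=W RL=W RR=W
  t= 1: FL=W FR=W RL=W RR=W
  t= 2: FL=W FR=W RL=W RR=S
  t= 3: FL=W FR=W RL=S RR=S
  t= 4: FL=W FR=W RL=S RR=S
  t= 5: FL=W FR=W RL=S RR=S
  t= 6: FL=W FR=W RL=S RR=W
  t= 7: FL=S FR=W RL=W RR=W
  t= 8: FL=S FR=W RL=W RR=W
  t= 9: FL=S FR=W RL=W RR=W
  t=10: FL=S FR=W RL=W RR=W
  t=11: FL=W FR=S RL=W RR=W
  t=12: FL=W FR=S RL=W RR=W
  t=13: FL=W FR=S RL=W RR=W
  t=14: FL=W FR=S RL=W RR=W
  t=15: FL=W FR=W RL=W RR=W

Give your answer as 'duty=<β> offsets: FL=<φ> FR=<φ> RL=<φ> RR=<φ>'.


duty=4 offsets: FL=9 FR=5 RL=13 RR=14

duty β = stance ticks per leg = 4
FL: stance ticks = 4; W→S at t=7 → φ=9
FR: stance ticks = 4; W→S at t=11 → φ=5
RL: stance ticks = 4; W→S at t=3 → φ=13
RR: stance ticks = 4; W→S at t=2 → φ=14


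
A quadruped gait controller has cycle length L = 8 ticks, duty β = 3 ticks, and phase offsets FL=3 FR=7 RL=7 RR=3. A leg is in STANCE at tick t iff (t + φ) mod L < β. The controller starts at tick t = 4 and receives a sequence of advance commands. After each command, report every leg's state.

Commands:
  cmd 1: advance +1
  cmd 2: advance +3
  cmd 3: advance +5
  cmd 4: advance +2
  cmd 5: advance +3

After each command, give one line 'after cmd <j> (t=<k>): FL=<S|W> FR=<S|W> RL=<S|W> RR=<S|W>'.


start t=4: FL=W FR=W RL=W RR=W
cmd 1: advance +1 → t=5, phase=(0,4,4,0) → FL=S FR=W RL=W RR=S
cmd 2: advance +3 → t=8, phase=(3,7,7,3) → FL=W FR=W RL=W RR=W
cmd 3: advance +5 → t=13, phase=(0,4,4,0) → FL=S FR=W RL=W RR=S
cmd 4: advance +2 → t=15, phase=(2,6,6,2) → FL=S FR=W RL=W RR=S
cmd 5: advance +3 → t=18, phase=(5,1,1,5) → FL=W FR=S RL=S RR=W

after cmd 1 (t=5): FL=S FR=W RL=W RR=S
after cmd 2 (t=8): FL=W FR=W RL=W RR=W
after cmd 3 (t=13): FL=S FR=W RL=W RR=S
after cmd 4 (t=15): FL=S FR=W RL=W RR=S
after cmd 5 (t=18): FL=W FR=S RL=S RR=W


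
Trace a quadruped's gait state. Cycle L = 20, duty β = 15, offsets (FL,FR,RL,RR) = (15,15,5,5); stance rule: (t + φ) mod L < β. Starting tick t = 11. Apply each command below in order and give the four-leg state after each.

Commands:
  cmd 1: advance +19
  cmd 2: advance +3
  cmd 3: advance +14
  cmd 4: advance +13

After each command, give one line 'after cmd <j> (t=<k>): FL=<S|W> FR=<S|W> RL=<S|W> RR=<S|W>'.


after cmd 1 (t=30): FL=S FR=S RL=W RR=W
after cmd 2 (t=33): FL=S FR=S RL=W RR=W
after cmd 3 (t=47): FL=S FR=S RL=S RR=S
after cmd 4 (t=60): FL=W FR=W RL=S RR=S

start t=11: FL=S FR=S RL=W RR=W
cmd 1: advance +19 → t=30, phase=(5,5,15,15) → FL=S FR=S RL=W RR=W
cmd 2: advance +3 → t=33, phase=(8,8,18,18) → FL=S FR=S RL=W RR=W
cmd 3: advance +14 → t=47, phase=(2,2,12,12) → FL=S FR=S RL=S RR=S
cmd 4: advance +13 → t=60, phase=(15,15,5,5) → FL=W FR=W RL=S RR=S


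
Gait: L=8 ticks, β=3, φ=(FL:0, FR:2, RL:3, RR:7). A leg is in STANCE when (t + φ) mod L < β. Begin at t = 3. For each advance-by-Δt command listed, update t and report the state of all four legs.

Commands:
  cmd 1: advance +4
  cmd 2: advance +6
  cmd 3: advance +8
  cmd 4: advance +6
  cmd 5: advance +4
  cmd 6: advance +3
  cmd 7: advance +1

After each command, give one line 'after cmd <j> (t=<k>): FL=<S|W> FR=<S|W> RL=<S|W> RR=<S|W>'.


after cmd 1 (t=7): FL=W FR=S RL=S RR=W
after cmd 2 (t=13): FL=W FR=W RL=S RR=W
after cmd 3 (t=21): FL=W FR=W RL=S RR=W
after cmd 4 (t=27): FL=W FR=W RL=W RR=S
after cmd 5 (t=31): FL=W FR=S RL=S RR=W
after cmd 6 (t=34): FL=S FR=W RL=W RR=S
after cmd 7 (t=35): FL=W FR=W RL=W RR=S

start t=3: FL=W FR=W RL=W RR=S
cmd 1: advance +4 → t=7, phase=(7,1,2,6) → FL=W FR=S RL=S RR=W
cmd 2: advance +6 → t=13, phase=(5,7,0,4) → FL=W FR=W RL=S RR=W
cmd 3: advance +8 → t=21, phase=(5,7,0,4) → FL=W FR=W RL=S RR=W
cmd 4: advance +6 → t=27, phase=(3,5,6,2) → FL=W FR=W RL=W RR=S
cmd 5: advance +4 → t=31, phase=(7,1,2,6) → FL=W FR=S RL=S RR=W
cmd 6: advance +3 → t=34, phase=(2,4,5,1) → FL=S FR=W RL=W RR=S
cmd 7: advance +1 → t=35, phase=(3,5,6,2) → FL=W FR=W RL=W RR=S


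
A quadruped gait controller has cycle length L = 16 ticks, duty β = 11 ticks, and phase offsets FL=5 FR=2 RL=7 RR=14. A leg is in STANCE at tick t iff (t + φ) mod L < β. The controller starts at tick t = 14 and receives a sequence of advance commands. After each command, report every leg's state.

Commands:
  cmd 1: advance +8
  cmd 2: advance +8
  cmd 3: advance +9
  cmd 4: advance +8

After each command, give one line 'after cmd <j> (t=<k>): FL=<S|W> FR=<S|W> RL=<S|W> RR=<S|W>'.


after cmd 1 (t=22): FL=W FR=S RL=W RR=S
after cmd 2 (t=30): FL=S FR=S RL=S RR=W
after cmd 3 (t=39): FL=W FR=S RL=W RR=S
after cmd 4 (t=47): FL=S FR=S RL=S RR=W

start t=14: FL=S FR=S RL=S RR=W
cmd 1: advance +8 → t=22, phase=(11,8,13,4) → FL=W FR=S RL=W RR=S
cmd 2: advance +8 → t=30, phase=(3,0,5,12) → FL=S FR=S RL=S RR=W
cmd 3: advance +9 → t=39, phase=(12,9,14,5) → FL=W FR=S RL=W RR=S
cmd 4: advance +8 → t=47, phase=(4,1,6,13) → FL=S FR=S RL=S RR=W


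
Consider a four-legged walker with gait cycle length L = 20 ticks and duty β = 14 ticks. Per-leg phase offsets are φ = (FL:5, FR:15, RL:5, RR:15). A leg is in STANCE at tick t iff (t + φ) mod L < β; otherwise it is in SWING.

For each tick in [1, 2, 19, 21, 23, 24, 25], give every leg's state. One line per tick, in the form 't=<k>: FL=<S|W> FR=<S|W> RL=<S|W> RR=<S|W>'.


t=1: FL=S FR=W RL=S RR=W
t=2: FL=S FR=W RL=S RR=W
t=19: FL=S FR=W RL=S RR=W
t=21: FL=S FR=W RL=S RR=W
t=23: FL=S FR=W RL=S RR=W
t=24: FL=S FR=W RL=S RR=W
t=25: FL=S FR=S RL=S RR=S

t=1: phase=(6,16,6,16) vs β=14 → FL=S FR=W RL=S RR=W
t=2: phase=(7,17,7,17) vs β=14 → FL=S FR=W RL=S RR=W
t=19: phase=(4,14,4,14) vs β=14 → FL=S FR=W RL=S RR=W
t=21: phase=(6,16,6,16) vs β=14 → FL=S FR=W RL=S RR=W
t=23: phase=(8,18,8,18) vs β=14 → FL=S FR=W RL=S RR=W
t=24: phase=(9,19,9,19) vs β=14 → FL=S FR=W RL=S RR=W
t=25: phase=(10,0,10,0) vs β=14 → FL=S FR=S RL=S RR=S


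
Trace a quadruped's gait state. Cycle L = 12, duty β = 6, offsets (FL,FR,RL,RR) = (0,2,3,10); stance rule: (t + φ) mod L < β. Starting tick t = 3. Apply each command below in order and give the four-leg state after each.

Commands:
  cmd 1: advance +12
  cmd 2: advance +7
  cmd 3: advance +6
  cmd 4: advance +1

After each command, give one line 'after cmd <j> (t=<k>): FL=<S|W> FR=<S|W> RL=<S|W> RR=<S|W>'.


start t=3: FL=S FR=S RL=W RR=S
cmd 1: advance +12 → t=15, phase=(3,5,6,1) → FL=S FR=S RL=W RR=S
cmd 2: advance +7 → t=22, phase=(10,0,1,8) → FL=W FR=S RL=S RR=W
cmd 3: advance +6 → t=28, phase=(4,6,7,2) → FL=S FR=W RL=W RR=S
cmd 4: advance +1 → t=29, phase=(5,7,8,3) → FL=S FR=W RL=W RR=S

after cmd 1 (t=15): FL=S FR=S RL=W RR=S
after cmd 2 (t=22): FL=W FR=S RL=S RR=W
after cmd 3 (t=28): FL=S FR=W RL=W RR=S
after cmd 4 (t=29): FL=S FR=W RL=W RR=S


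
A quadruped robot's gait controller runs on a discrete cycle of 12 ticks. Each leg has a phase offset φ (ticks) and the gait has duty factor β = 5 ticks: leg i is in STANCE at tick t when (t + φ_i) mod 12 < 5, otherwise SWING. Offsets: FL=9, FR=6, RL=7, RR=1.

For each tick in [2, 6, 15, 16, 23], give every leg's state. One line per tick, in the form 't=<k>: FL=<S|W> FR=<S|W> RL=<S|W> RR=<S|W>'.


t=2: phase=(11,8,9,3) vs β=5 → FL=W FR=W RL=W RR=S
t=6: phase=(3,0,1,7) vs β=5 → FL=S FR=S RL=S RR=W
t=15: phase=(0,9,10,4) vs β=5 → FL=S FR=W RL=W RR=S
t=16: phase=(1,10,11,5) vs β=5 → FL=S FR=W RL=W RR=W
t=23: phase=(8,5,6,0) vs β=5 → FL=W FR=W RL=W RR=S

t=2: FL=W FR=W RL=W RR=S
t=6: FL=S FR=S RL=S RR=W
t=15: FL=S FR=W RL=W RR=S
t=16: FL=S FR=W RL=W RR=W
t=23: FL=W FR=W RL=W RR=S


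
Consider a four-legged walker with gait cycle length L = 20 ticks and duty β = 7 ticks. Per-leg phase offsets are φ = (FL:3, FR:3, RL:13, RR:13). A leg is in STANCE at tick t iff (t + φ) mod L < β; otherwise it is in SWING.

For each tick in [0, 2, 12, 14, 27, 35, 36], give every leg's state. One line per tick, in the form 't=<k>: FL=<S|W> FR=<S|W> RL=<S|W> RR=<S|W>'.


t=0: FL=S FR=S RL=W RR=W
t=2: FL=S FR=S RL=W RR=W
t=12: FL=W FR=W RL=S RR=S
t=14: FL=W FR=W RL=W RR=W
t=27: FL=W FR=W RL=S RR=S
t=35: FL=W FR=W RL=W RR=W
t=36: FL=W FR=W RL=W RR=W

t=0: phase=(3,3,13,13) vs β=7 → FL=S FR=S RL=W RR=W
t=2: phase=(5,5,15,15) vs β=7 → FL=S FR=S RL=W RR=W
t=12: phase=(15,15,5,5) vs β=7 → FL=W FR=W RL=S RR=S
t=14: phase=(17,17,7,7) vs β=7 → FL=W FR=W RL=W RR=W
t=27: phase=(10,10,0,0) vs β=7 → FL=W FR=W RL=S RR=S
t=35: phase=(18,18,8,8) vs β=7 → FL=W FR=W RL=W RR=W
t=36: phase=(19,19,9,9) vs β=7 → FL=W FR=W RL=W RR=W


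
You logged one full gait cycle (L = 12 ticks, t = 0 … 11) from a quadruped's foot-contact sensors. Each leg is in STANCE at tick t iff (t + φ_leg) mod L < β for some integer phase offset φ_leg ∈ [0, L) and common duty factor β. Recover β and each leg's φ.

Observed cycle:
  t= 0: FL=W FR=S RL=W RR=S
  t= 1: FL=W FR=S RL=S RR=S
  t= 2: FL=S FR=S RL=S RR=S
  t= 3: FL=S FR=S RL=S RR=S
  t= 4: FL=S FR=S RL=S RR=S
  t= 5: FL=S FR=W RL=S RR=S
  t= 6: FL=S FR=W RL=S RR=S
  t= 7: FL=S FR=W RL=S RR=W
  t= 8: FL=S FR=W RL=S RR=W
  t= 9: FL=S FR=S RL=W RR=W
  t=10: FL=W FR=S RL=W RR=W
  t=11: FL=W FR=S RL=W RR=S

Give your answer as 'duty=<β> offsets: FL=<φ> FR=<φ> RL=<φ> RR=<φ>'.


duty β = stance ticks per leg = 8
FL: stance ticks = 8; W→S at t=2 → φ=10
FR: stance ticks = 8; W→S at t=9 → φ=3
RL: stance ticks = 8; W→S at t=1 → φ=11
RR: stance ticks = 8; W→S at t=11 → φ=1

duty=8 offsets: FL=10 FR=3 RL=11 RR=1


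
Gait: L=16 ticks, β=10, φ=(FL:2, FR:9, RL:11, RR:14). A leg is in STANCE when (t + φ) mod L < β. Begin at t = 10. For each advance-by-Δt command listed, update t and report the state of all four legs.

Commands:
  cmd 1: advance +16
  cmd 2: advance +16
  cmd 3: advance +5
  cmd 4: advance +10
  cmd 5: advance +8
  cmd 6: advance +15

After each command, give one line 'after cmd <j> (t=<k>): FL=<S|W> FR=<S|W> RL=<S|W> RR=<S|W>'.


start t=10: FL=W FR=S RL=S RR=S
cmd 1: advance +16 → t=26, phase=(12,3,5,8) → FL=W FR=S RL=S RR=S
cmd 2: advance +16 → t=42, phase=(12,3,5,8) → FL=W FR=S RL=S RR=S
cmd 3: advance +5 → t=47, phase=(1,8,10,13) → FL=S FR=S RL=W RR=W
cmd 4: advance +10 → t=57, phase=(11,2,4,7) → FL=W FR=S RL=S RR=S
cmd 5: advance +8 → t=65, phase=(3,10,12,15) → FL=S FR=W RL=W RR=W
cmd 6: advance +15 → t=80, phase=(2,9,11,14) → FL=S FR=S RL=W RR=W

after cmd 1 (t=26): FL=W FR=S RL=S RR=S
after cmd 2 (t=42): FL=W FR=S RL=S RR=S
after cmd 3 (t=47): FL=S FR=S RL=W RR=W
after cmd 4 (t=57): FL=W FR=S RL=S RR=S
after cmd 5 (t=65): FL=S FR=W RL=W RR=W
after cmd 6 (t=80): FL=S FR=S RL=W RR=W


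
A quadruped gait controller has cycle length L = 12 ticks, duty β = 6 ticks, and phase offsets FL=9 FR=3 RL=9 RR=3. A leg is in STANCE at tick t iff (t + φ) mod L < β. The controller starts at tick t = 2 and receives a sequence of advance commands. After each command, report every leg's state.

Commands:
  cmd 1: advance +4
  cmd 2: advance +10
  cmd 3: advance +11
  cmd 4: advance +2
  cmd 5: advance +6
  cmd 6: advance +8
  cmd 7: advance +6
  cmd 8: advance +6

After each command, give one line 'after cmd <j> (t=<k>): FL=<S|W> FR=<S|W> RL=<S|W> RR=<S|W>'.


after cmd 1 (t=6): FL=S FR=W RL=S RR=W
after cmd 2 (t=16): FL=S FR=W RL=S RR=W
after cmd 3 (t=27): FL=S FR=W RL=S RR=W
after cmd 4 (t=29): FL=S FR=W RL=S RR=W
after cmd 5 (t=35): FL=W FR=S RL=W RR=S
after cmd 6 (t=43): FL=S FR=W RL=S RR=W
after cmd 7 (t=49): FL=W FR=S RL=W RR=S
after cmd 8 (t=55): FL=S FR=W RL=S RR=W

start t=2: FL=W FR=S RL=W RR=S
cmd 1: advance +4 → t=6, phase=(3,9,3,9) → FL=S FR=W RL=S RR=W
cmd 2: advance +10 → t=16, phase=(1,7,1,7) → FL=S FR=W RL=S RR=W
cmd 3: advance +11 → t=27, phase=(0,6,0,6) → FL=S FR=W RL=S RR=W
cmd 4: advance +2 → t=29, phase=(2,8,2,8) → FL=S FR=W RL=S RR=W
cmd 5: advance +6 → t=35, phase=(8,2,8,2) → FL=W FR=S RL=W RR=S
cmd 6: advance +8 → t=43, phase=(4,10,4,10) → FL=S FR=W RL=S RR=W
cmd 7: advance +6 → t=49, phase=(10,4,10,4) → FL=W FR=S RL=W RR=S
cmd 8: advance +6 → t=55, phase=(4,10,4,10) → FL=S FR=W RL=S RR=W


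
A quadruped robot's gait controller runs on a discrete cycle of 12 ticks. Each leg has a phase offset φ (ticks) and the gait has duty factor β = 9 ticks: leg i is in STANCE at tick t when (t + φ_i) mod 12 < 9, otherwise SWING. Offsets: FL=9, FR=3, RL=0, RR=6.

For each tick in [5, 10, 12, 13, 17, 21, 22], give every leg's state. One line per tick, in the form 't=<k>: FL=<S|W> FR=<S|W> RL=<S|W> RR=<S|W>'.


t=5: FL=S FR=S RL=S RR=W
t=10: FL=S FR=S RL=W RR=S
t=12: FL=W FR=S RL=S RR=S
t=13: FL=W FR=S RL=S RR=S
t=17: FL=S FR=S RL=S RR=W
t=21: FL=S FR=S RL=W RR=S
t=22: FL=S FR=S RL=W RR=S

t=5: phase=(2,8,5,11) vs β=9 → FL=S FR=S RL=S RR=W
t=10: phase=(7,1,10,4) vs β=9 → FL=S FR=S RL=W RR=S
t=12: phase=(9,3,0,6) vs β=9 → FL=W FR=S RL=S RR=S
t=13: phase=(10,4,1,7) vs β=9 → FL=W FR=S RL=S RR=S
t=17: phase=(2,8,5,11) vs β=9 → FL=S FR=S RL=S RR=W
t=21: phase=(6,0,9,3) vs β=9 → FL=S FR=S RL=W RR=S
t=22: phase=(7,1,10,4) vs β=9 → FL=S FR=S RL=W RR=S


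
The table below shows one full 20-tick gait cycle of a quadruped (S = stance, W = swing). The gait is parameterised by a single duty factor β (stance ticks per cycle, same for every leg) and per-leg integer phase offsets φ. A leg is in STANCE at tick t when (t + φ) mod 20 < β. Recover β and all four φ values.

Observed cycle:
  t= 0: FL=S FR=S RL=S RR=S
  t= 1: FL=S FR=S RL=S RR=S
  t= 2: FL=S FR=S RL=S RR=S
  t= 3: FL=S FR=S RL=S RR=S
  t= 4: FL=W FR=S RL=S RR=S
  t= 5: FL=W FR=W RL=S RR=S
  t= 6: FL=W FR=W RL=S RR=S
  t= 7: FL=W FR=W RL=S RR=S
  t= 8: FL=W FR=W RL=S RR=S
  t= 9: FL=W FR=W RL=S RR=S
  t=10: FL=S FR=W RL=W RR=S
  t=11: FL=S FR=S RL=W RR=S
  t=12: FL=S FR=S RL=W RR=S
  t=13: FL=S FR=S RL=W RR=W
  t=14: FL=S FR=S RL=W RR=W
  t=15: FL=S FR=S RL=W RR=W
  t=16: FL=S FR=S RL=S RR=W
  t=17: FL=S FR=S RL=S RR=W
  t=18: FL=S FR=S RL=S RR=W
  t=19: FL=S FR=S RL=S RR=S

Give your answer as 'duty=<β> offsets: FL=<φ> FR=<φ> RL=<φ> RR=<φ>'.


duty β = stance ticks per leg = 14
FL: stance ticks = 14; W→S at t=10 → φ=10
FR: stance ticks = 14; W→S at t=11 → φ=9
RL: stance ticks = 14; W→S at t=16 → φ=4
RR: stance ticks = 14; W→S at t=19 → φ=1

duty=14 offsets: FL=10 FR=9 RL=4 RR=1


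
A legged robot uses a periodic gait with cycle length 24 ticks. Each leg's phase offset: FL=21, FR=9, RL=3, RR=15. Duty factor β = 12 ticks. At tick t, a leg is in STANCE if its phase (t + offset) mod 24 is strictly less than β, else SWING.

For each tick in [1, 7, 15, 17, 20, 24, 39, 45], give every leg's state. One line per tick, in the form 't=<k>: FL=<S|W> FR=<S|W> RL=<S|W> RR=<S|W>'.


t=1: FL=W FR=S RL=S RR=W
t=7: FL=S FR=W RL=S RR=W
t=15: FL=W FR=S RL=W RR=S
t=17: FL=W FR=S RL=W RR=S
t=20: FL=W FR=S RL=W RR=S
t=24: FL=W FR=S RL=S RR=W
t=39: FL=W FR=S RL=W RR=S
t=45: FL=W FR=S RL=S RR=W

t=1: phase=(22,10,4,16) vs β=12 → FL=W FR=S RL=S RR=W
t=7: phase=(4,16,10,22) vs β=12 → FL=S FR=W RL=S RR=W
t=15: phase=(12,0,18,6) vs β=12 → FL=W FR=S RL=W RR=S
t=17: phase=(14,2,20,8) vs β=12 → FL=W FR=S RL=W RR=S
t=20: phase=(17,5,23,11) vs β=12 → FL=W FR=S RL=W RR=S
t=24: phase=(21,9,3,15) vs β=12 → FL=W FR=S RL=S RR=W
t=39: phase=(12,0,18,6) vs β=12 → FL=W FR=S RL=W RR=S
t=45: phase=(18,6,0,12) vs β=12 → FL=W FR=S RL=S RR=W


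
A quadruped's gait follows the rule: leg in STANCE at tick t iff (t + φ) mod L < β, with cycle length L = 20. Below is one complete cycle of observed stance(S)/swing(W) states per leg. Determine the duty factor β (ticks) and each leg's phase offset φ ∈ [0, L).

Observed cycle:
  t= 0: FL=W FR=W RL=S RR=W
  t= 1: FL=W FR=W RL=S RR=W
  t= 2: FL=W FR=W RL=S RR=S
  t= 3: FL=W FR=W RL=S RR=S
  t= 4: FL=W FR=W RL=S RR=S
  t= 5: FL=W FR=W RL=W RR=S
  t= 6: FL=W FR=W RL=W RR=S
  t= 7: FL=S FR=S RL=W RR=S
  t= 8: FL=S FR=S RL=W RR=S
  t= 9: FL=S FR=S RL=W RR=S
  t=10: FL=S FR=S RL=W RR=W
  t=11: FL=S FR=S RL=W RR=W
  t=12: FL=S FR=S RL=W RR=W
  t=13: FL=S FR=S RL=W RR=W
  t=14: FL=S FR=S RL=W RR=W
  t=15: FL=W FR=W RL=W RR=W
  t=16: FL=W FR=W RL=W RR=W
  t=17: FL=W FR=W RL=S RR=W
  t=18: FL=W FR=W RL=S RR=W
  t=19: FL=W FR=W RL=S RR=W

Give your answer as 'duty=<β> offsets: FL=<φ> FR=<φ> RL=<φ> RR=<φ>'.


duty=8 offsets: FL=13 FR=13 RL=3 RR=18

duty β = stance ticks per leg = 8
FL: stance ticks = 8; W→S at t=7 → φ=13
FR: stance ticks = 8; W→S at t=7 → φ=13
RL: stance ticks = 8; W→S at t=17 → φ=3
RR: stance ticks = 8; W→S at t=2 → φ=18


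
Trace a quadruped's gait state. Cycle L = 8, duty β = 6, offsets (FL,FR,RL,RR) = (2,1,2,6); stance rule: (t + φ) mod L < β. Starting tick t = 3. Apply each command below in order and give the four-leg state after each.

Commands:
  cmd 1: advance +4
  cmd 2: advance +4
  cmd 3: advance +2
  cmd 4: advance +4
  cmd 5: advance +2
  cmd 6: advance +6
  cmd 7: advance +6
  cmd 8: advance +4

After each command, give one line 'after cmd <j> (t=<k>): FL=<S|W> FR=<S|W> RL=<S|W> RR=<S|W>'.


start t=3: FL=S FR=S RL=S RR=S
cmd 1: advance +4 → t=7, phase=(1,0,1,5) → FL=S FR=S RL=S RR=S
cmd 2: advance +4 → t=11, phase=(5,4,5,1) → FL=S FR=S RL=S RR=S
cmd 3: advance +2 → t=13, phase=(7,6,7,3) → FL=W FR=W RL=W RR=S
cmd 4: advance +4 → t=17, phase=(3,2,3,7) → FL=S FR=S RL=S RR=W
cmd 5: advance +2 → t=19, phase=(5,4,5,1) → FL=S FR=S RL=S RR=S
cmd 6: advance +6 → t=25, phase=(3,2,3,7) → FL=S FR=S RL=S RR=W
cmd 7: advance +6 → t=31, phase=(1,0,1,5) → FL=S FR=S RL=S RR=S
cmd 8: advance +4 → t=35, phase=(5,4,5,1) → FL=S FR=S RL=S RR=S

after cmd 1 (t=7): FL=S FR=S RL=S RR=S
after cmd 2 (t=11): FL=S FR=S RL=S RR=S
after cmd 3 (t=13): FL=W FR=W RL=W RR=S
after cmd 4 (t=17): FL=S FR=S RL=S RR=W
after cmd 5 (t=19): FL=S FR=S RL=S RR=S
after cmd 6 (t=25): FL=S FR=S RL=S RR=W
after cmd 7 (t=31): FL=S FR=S RL=S RR=S
after cmd 8 (t=35): FL=S FR=S RL=S RR=S


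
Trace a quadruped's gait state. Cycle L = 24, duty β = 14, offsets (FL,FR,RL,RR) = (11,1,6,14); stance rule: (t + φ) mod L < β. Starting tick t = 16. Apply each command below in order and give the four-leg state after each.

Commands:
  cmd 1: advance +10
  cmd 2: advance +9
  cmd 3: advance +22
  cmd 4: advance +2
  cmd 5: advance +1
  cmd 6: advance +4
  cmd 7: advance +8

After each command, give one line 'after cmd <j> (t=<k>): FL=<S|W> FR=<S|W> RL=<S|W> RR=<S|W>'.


after cmd 1 (t=26): FL=S FR=S RL=S RR=W
after cmd 2 (t=35): FL=W FR=S RL=W RR=S
after cmd 3 (t=57): FL=W FR=S RL=W RR=W
after cmd 4 (t=59): FL=W FR=S RL=W RR=S
after cmd 5 (t=60): FL=W FR=S RL=W RR=S
after cmd 6 (t=64): FL=S FR=W RL=W RR=S
after cmd 7 (t=72): FL=S FR=S RL=S RR=W

start t=16: FL=S FR=W RL=W RR=S
cmd 1: advance +10 → t=26, phase=(13,3,8,16) → FL=S FR=S RL=S RR=W
cmd 2: advance +9 → t=35, phase=(22,12,17,1) → FL=W FR=S RL=W RR=S
cmd 3: advance +22 → t=57, phase=(20,10,15,23) → FL=W FR=S RL=W RR=W
cmd 4: advance +2 → t=59, phase=(22,12,17,1) → FL=W FR=S RL=W RR=S
cmd 5: advance +1 → t=60, phase=(23,13,18,2) → FL=W FR=S RL=W RR=S
cmd 6: advance +4 → t=64, phase=(3,17,22,6) → FL=S FR=W RL=W RR=S
cmd 7: advance +8 → t=72, phase=(11,1,6,14) → FL=S FR=S RL=S RR=W


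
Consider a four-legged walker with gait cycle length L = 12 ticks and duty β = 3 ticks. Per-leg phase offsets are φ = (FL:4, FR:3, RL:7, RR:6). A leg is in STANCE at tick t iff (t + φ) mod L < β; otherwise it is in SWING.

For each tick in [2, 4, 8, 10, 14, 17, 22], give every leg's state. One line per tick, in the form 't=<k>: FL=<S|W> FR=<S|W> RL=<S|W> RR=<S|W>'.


t=2: phase=(6,5,9,8) vs β=3 → FL=W FR=W RL=W RR=W
t=4: phase=(8,7,11,10) vs β=3 → FL=W FR=W RL=W RR=W
t=8: phase=(0,11,3,2) vs β=3 → FL=S FR=W RL=W RR=S
t=10: phase=(2,1,5,4) vs β=3 → FL=S FR=S RL=W RR=W
t=14: phase=(6,5,9,8) vs β=3 → FL=W FR=W RL=W RR=W
t=17: phase=(9,8,0,11) vs β=3 → FL=W FR=W RL=S RR=W
t=22: phase=(2,1,5,4) vs β=3 → FL=S FR=S RL=W RR=W

t=2: FL=W FR=W RL=W RR=W
t=4: FL=W FR=W RL=W RR=W
t=8: FL=S FR=W RL=W RR=S
t=10: FL=S FR=S RL=W RR=W
t=14: FL=W FR=W RL=W RR=W
t=17: FL=W FR=W RL=S RR=W
t=22: FL=S FR=S RL=W RR=W


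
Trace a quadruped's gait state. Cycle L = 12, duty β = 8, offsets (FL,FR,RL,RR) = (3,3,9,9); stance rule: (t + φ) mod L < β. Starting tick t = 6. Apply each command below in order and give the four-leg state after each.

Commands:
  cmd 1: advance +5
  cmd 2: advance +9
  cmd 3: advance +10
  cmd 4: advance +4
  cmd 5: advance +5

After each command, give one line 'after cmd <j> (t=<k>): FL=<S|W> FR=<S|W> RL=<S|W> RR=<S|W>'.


start t=6: FL=W FR=W RL=S RR=S
cmd 1: advance +5 → t=11, phase=(2,2,8,8) → FL=S FR=S RL=W RR=W
cmd 2: advance +9 → t=20, phase=(11,11,5,5) → FL=W FR=W RL=S RR=S
cmd 3: advance +10 → t=30, phase=(9,9,3,3) → FL=W FR=W RL=S RR=S
cmd 4: advance +4 → t=34, phase=(1,1,7,7) → FL=S FR=S RL=S RR=S
cmd 5: advance +5 → t=39, phase=(6,6,0,0) → FL=S FR=S RL=S RR=S

after cmd 1 (t=11): FL=S FR=S RL=W RR=W
after cmd 2 (t=20): FL=W FR=W RL=S RR=S
after cmd 3 (t=30): FL=W FR=W RL=S RR=S
after cmd 4 (t=34): FL=S FR=S RL=S RR=S
after cmd 5 (t=39): FL=S FR=S RL=S RR=S


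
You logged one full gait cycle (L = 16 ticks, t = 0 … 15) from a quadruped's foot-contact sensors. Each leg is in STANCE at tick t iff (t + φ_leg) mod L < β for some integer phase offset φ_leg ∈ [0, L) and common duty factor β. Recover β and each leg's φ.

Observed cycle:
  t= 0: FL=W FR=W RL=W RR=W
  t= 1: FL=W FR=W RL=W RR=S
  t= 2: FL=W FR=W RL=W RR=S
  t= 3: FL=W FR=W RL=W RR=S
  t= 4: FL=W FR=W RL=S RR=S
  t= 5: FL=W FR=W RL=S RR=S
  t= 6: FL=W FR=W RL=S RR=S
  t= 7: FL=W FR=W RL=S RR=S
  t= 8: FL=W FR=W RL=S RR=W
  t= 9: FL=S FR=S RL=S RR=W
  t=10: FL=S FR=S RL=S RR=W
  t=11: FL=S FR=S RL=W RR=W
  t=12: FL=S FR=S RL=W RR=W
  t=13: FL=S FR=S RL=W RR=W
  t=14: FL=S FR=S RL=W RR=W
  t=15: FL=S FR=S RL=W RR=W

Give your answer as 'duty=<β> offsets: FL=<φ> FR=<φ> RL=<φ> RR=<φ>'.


duty=7 offsets: FL=7 FR=7 RL=12 RR=15

duty β = stance ticks per leg = 7
FL: stance ticks = 7; W→S at t=9 → φ=7
FR: stance ticks = 7; W→S at t=9 → φ=7
RL: stance ticks = 7; W→S at t=4 → φ=12
RR: stance ticks = 7; W→S at t=1 → φ=15


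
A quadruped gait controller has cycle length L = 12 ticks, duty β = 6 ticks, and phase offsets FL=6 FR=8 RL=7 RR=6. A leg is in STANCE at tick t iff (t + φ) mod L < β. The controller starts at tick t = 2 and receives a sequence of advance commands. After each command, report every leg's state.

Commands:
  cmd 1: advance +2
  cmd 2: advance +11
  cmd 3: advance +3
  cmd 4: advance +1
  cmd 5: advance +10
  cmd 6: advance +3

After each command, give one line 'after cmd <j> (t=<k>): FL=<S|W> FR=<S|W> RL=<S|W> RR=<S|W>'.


after cmd 1 (t=4): FL=W FR=S RL=W RR=W
after cmd 2 (t=15): FL=W FR=W RL=W RR=W
after cmd 3 (t=18): FL=S FR=S RL=S RR=S
after cmd 4 (t=19): FL=S FR=S RL=S RR=S
after cmd 5 (t=29): FL=W FR=S RL=S RR=W
after cmd 6 (t=32): FL=S FR=S RL=S RR=S

start t=2: FL=W FR=W RL=W RR=W
cmd 1: advance +2 → t=4, phase=(10,0,11,10) → FL=W FR=S RL=W RR=W
cmd 2: advance +11 → t=15, phase=(9,11,10,9) → FL=W FR=W RL=W RR=W
cmd 3: advance +3 → t=18, phase=(0,2,1,0) → FL=S FR=S RL=S RR=S
cmd 4: advance +1 → t=19, phase=(1,3,2,1) → FL=S FR=S RL=S RR=S
cmd 5: advance +10 → t=29, phase=(11,1,0,11) → FL=W FR=S RL=S RR=W
cmd 6: advance +3 → t=32, phase=(2,4,3,2) → FL=S FR=S RL=S RR=S
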